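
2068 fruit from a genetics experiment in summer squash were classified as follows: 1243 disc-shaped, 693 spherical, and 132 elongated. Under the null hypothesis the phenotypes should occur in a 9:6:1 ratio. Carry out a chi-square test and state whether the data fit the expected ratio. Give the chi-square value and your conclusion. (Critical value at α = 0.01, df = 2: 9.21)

14.303; not consistent

Under the 9:6:1 hypothesis (Σ ratio = 16, N = 2068):
  disc-shaped: 2068 × 9/16 = 1163.25
  spherical: 2068 × 6/16 = 775.5
  elongated: 2068 × 1/16 = 129.25
χ² = Σ (O − E)² / E
  disc-shaped: (1243 − 1163.25)² / 1163.25 = 5.4675
  spherical: (693 − 775.5)² / 775.5 = 8.7766
  elongated: (132 − 129.25)² / 129.25 = 0.0585
χ² = 5.4675 + 8.7766 + 0.0585 = 14.3026 ≈ 14.303
Degrees of freedom = 3 − 1 = 2; critical value at α = 0.01 is 9.21.
Since 14.303 > 9.21, we reject the null hypothesis — the data do not fit the 9:6:1 ratio.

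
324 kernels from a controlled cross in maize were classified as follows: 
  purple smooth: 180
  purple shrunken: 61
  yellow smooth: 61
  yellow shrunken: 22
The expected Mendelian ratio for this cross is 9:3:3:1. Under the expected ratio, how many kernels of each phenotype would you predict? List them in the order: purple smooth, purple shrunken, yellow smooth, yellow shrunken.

182.25, 60.75, 60.75, 20.25

The 9:3:3:1 ratio has 16 parts, so with N = 324 the expected counts are:
  purple smooth: 324 × 9/16 = 182.25
  purple shrunken: 324 × 3/16 = 60.75
  yellow smooth: 324 × 3/16 = 60.75
  yellow shrunken: 324 × 1/16 = 20.25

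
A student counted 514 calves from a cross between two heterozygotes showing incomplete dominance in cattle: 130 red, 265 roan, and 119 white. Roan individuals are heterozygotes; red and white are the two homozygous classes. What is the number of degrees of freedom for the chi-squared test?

With incomplete dominance, a heterozygote × heterozygote cross gives a 1:2:1 phenotypic ratio.
A goodness-of-fit test with 3 phenotype classes has df = 3 − 1 = 2.

2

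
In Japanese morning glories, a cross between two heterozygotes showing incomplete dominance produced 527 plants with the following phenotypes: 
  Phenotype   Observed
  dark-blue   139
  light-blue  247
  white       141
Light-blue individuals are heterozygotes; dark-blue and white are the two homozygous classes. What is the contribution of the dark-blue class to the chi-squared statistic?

With incomplete dominance, a heterozygote × heterozygote cross gives a 1:2:1 phenotypic ratio.
Expected counts for N = 527 under a 1:2:1 ratio (total parts = 4):
  dark-blue: 527 × 1/4 = 131.75
  light-blue: 527 × 2/4 = 263.5
  white: 527 × 1/4 = 131.75
Contribution of dark-blue: (139 − 131.75)² / 131.75 = 0.3990

0.399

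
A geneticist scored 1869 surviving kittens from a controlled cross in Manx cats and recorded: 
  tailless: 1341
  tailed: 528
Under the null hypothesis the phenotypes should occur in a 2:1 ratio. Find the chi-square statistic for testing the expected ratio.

Total ratio parts = 3. Expected numbers out of 1869:
  tailless: 1869 × 2/3 = 1246
  tailed: 1869 × 1/3 = 623
χ² = Σ (O − E)² / E
  tailless: (1341 − 1246)² / 1246 = 7.2432
  tailed: (528 − 623)² / 623 = 14.4864
χ² = 7.2432 + 14.4864 = 21.7296 ≈ 21.730

21.730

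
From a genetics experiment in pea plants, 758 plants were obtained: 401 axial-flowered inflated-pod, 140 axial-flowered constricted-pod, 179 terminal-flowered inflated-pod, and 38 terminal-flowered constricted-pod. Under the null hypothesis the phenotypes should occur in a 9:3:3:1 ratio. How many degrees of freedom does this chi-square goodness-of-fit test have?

3

A goodness-of-fit test with 4 phenotype classes has df = 4 − 1 = 3.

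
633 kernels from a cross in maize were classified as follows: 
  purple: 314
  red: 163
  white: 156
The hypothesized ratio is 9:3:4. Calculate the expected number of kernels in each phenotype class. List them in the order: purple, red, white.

Under the 9:3:4 hypothesis (Σ ratio = 16, N = 633):
  purple: 633 × 9/16 = 356.0625
  red: 633 × 3/16 = 118.6875
  white: 633 × 4/16 = 158.25

356.0625, 118.6875, 158.25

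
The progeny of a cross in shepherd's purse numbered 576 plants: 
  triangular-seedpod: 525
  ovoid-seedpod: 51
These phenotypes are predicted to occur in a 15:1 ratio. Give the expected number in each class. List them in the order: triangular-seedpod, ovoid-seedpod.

540, 36

Expected counts for N = 576 under a 15:1 ratio (total parts = 16):
  triangular-seedpod: 576 × 15/16 = 540
  ovoid-seedpod: 576 × 1/16 = 36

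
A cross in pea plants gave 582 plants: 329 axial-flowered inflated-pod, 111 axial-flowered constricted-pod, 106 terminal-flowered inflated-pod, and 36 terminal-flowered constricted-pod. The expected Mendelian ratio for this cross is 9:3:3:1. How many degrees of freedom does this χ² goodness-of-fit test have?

A goodness-of-fit test with 4 phenotype classes has df = 4 − 1 = 3.

3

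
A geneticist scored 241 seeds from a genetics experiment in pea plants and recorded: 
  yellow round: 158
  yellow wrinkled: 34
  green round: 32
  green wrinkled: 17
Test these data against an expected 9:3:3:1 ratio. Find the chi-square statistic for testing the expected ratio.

Expected counts for N = 241 under a 9:3:3:1 ratio (total parts = 16):
  yellow round: 241 × 9/16 = 135.5625
  yellow wrinkled: 241 × 3/16 = 45.1875
  green round: 241 × 3/16 = 45.1875
  green wrinkled: 241 × 1/16 = 15.0625
χ² = Σ (O − E)² / E
  yellow round: (158 − 135.5625)² / 135.5625 = 3.7137
  yellow wrinkled: (34 − 45.1875)² / 45.1875 = 2.7698
  green round: (32 − 45.1875)² / 45.1875 = 3.8486
  green wrinkled: (17 − 15.0625)² / 15.0625 = 0.2492
χ² = 3.7137 + 2.7698 + 3.8486 + 0.2492 = 10.5813 ≈ 10.581

10.581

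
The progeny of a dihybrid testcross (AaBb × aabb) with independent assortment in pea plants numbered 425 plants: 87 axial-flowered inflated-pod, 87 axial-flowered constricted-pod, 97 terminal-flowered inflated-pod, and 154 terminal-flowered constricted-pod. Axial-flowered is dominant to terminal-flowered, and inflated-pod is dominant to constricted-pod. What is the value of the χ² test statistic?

29.240

A dihybrid testcross with independent assortment gives a 1:1:1:1 ratio.
Expected counts for N = 425 under a 1:1:1:1 ratio (total parts = 4):
  axial-flowered inflated-pod: 425 × 1/4 = 106.25
  axial-flowered constricted-pod: 425 × 1/4 = 106.25
  terminal-flowered inflated-pod: 425 × 1/4 = 106.25
  terminal-flowered constricted-pod: 425 × 1/4 = 106.25
χ² = Σ (O − E)² / E
  axial-flowered inflated-pod: (87 − 106.25)² / 106.25 = 3.4876
  axial-flowered constricted-pod: (87 − 106.25)² / 106.25 = 3.4876
  terminal-flowered inflated-pod: (97 − 106.25)² / 106.25 = 0.8053
  terminal-flowered constricted-pod: (154 − 106.25)² / 106.25 = 21.4594
χ² = 3.4876 + 3.4876 + 0.8053 + 21.4594 = 29.2399 ≈ 29.240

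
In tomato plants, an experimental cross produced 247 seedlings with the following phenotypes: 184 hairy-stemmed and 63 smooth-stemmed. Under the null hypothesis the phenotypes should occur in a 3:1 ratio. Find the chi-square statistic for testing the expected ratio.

Under the 3:1 hypothesis (Σ ratio = 4, N = 247):
  hairy-stemmed: 247 × 3/4 = 185.25
  smooth-stemmed: 247 × 1/4 = 61.75
χ² = Σ (O − E)² / E
  hairy-stemmed: (184 − 185.25)² / 185.25 = 0.0084
  smooth-stemmed: (63 − 61.75)² / 61.75 = 0.0253
χ² = 0.0084 + 0.0253 = 0.0337 ≈ 0.034

0.034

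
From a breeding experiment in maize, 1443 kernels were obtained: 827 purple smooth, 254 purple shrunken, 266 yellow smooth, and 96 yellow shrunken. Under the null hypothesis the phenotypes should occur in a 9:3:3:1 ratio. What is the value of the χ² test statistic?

The 9:3:3:1 ratio has 16 parts, so with N = 1443 the expected counts are:
  purple smooth: 1443 × 9/16 = 811.6875
  purple shrunken: 1443 × 3/16 = 270.5625
  yellow smooth: 1443 × 3/16 = 270.5625
  yellow shrunken: 1443 × 1/16 = 90.1875
χ² = Σ (O − E)² / E
  purple smooth: (827 − 811.6875)² / 811.6875 = 0.2889
  purple shrunken: (254 − 270.5625)² / 270.5625 = 1.0139
  yellow smooth: (266 − 270.5625)² / 270.5625 = 0.0769
  yellow shrunken: (96 − 90.1875)² / 90.1875 = 0.3746
χ² = 0.2889 + 1.0139 + 0.0769 + 0.3746 = 1.7543 ≈ 1.754

1.754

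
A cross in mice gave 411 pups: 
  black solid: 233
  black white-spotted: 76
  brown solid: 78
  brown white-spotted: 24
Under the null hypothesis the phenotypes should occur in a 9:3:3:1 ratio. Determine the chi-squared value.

Under the 9:3:3:1 hypothesis (Σ ratio = 16, N = 411):
  black solid: 411 × 9/16 = 231.1875
  black white-spotted: 411 × 3/16 = 77.0625
  brown solid: 411 × 3/16 = 77.0625
  brown white-spotted: 411 × 1/16 = 25.6875
χ² = Σ (O − E)² / E
  black solid: (233 − 231.1875)² / 231.1875 = 0.0142
  black white-spotted: (76 − 77.0625)² / 77.0625 = 0.0146
  brown solid: (78 − 77.0625)² / 77.0625 = 0.0114
  brown white-spotted: (24 − 25.6875)² / 25.6875 = 0.1109
χ² = 0.0142 + 0.0146 + 0.0114 + 0.1109 = 0.1511 ≈ 0.151

0.151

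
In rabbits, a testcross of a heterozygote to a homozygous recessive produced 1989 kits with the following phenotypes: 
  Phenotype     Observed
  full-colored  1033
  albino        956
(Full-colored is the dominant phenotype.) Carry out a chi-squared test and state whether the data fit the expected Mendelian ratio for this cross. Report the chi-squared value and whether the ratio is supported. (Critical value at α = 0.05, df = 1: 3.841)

2.981; consistent

A testcross of a heterozygote (Aa × aa) gives a 1:1 phenotypic ratio.
The 1:1 ratio has 2 parts, so with N = 1989 the expected counts are:
  full-colored: 1989 × 1/2 = 994.5
  albino: 1989 × 1/2 = 994.5
χ² = Σ (O − E)² / E
  full-colored: (1033 − 994.5)² / 994.5 = 1.4904
  albino: (956 − 994.5)² / 994.5 = 1.4904
χ² = 1.4904 + 1.4904 = 2.9808 ≈ 2.981
Degrees of freedom = 2 − 1 = 1; critical value at α = 0.05 is 3.841.
Since 2.981 < 3.841, we fail to reject the null hypothesis — the data are consistent with the 1:1 ratio.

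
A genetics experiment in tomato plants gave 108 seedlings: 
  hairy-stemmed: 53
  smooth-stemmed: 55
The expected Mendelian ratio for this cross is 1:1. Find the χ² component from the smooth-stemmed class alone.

0.019

Total ratio parts = 2. Expected numbers out of 108:
  hairy-stemmed: 108 × 1/2 = 54
  smooth-stemmed: 108 × 1/2 = 54
Contribution of smooth-stemmed: (55 − 54)² / 54 = 0.0185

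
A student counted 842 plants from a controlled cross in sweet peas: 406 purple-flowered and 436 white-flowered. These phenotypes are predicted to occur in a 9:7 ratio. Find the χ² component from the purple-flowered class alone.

Under the 9:7 hypothesis (Σ ratio = 16, N = 842):
  purple-flowered: 842 × 9/16 = 473.625
  white-flowered: 842 × 7/16 = 368.375
Contribution of purple-flowered: (406 − 473.625)² / 473.625 = 9.6556

9.656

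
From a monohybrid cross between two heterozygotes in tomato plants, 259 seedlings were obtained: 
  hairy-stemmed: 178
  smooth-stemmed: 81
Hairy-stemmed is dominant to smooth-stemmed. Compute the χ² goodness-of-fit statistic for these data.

5.438

For a monohybrid cross between heterozygotes with complete dominance, the expected phenotypic ratio is 3:1.
Expected counts for N = 259 under a 3:1 ratio (total parts = 4):
  hairy-stemmed: 259 × 3/4 = 194.25
  smooth-stemmed: 259 × 1/4 = 64.75
χ² = Σ (O − E)² / E
  hairy-stemmed: (178 − 194.25)² / 194.25 = 1.3594
  smooth-stemmed: (81 − 64.75)² / 64.75 = 4.0782
χ² = 1.3594 + 4.0782 = 5.4376 ≈ 5.438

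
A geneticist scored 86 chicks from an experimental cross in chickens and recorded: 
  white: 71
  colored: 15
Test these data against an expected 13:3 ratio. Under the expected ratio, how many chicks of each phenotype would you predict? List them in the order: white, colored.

69.875, 16.125

Expected counts for N = 86 under a 13:3 ratio (total parts = 16):
  white: 86 × 13/16 = 69.875
  colored: 86 × 3/16 = 16.125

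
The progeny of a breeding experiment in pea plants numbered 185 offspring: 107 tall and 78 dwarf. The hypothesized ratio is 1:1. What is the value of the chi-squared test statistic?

The 1:1 ratio has 2 parts, so with N = 185 the expected counts are:
  tall: 185 × 1/2 = 92.5
  dwarf: 185 × 1/2 = 92.5
χ² = Σ (O − E)² / E
  tall: (107 − 92.5)² / 92.5 = 2.2730
  dwarf: (78 − 92.5)² / 92.5 = 2.2730
χ² = 2.2730 + 2.2730 = 4.546

4.546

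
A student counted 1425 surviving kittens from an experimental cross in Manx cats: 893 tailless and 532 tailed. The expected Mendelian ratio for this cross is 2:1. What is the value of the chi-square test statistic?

10.260

Expected counts for N = 1425 under a 2:1 ratio (total parts = 3):
  tailless: 1425 × 2/3 = 950
  tailed: 1425 × 1/3 = 475
χ² = Σ (O − E)² / E
  tailless: (893 − 950)² / 950 = 3.4200
  tailed: (532 − 475)² / 475 = 6.8400
χ² = 3.4200 + 6.8400 = 10.260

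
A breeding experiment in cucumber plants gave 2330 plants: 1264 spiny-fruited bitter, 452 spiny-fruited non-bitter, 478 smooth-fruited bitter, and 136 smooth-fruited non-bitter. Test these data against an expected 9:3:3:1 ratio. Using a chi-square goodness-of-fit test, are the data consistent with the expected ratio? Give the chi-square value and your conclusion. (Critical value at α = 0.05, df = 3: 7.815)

6.690; consistent

Under the 9:3:3:1 hypothesis (Σ ratio = 16, N = 2330):
  spiny-fruited bitter: 2330 × 9/16 = 1310.625
  spiny-fruited non-bitter: 2330 × 3/16 = 436.875
  smooth-fruited bitter: 2330 × 3/16 = 436.875
  smooth-fruited non-bitter: 2330 × 1/16 = 145.625
χ² = Σ (O − E)² / E
  spiny-fruited bitter: (1264 − 1310.625)² / 1310.625 = 1.6587
  spiny-fruited non-bitter: (452 − 436.875)² / 436.875 = 0.5236
  smooth-fruited bitter: (478 − 436.875)² / 436.875 = 3.8713
  smooth-fruited non-bitter: (136 − 145.625)² / 145.625 = 0.6362
χ² = 1.6587 + 0.5236 + 3.8713 + 0.6362 = 6.6898 ≈ 6.690
Degrees of freedom = 4 − 1 = 3; critical value at α = 0.05 is 7.815.
Since 6.690 < 7.815, we fail to reject the null hypothesis — the data are consistent with the 9:3:3:1 ratio.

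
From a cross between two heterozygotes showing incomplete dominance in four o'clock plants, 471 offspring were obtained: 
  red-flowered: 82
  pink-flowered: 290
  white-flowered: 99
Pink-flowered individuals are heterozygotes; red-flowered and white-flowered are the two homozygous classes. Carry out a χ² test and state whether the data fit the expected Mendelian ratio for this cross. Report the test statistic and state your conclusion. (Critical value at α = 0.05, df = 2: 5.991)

26.452; not consistent

With incomplete dominance, a heterozygote × heterozygote cross gives a 1:2:1 phenotypic ratio.
Under the 1:2:1 hypothesis (Σ ratio = 4, N = 471):
  red-flowered: 471 × 1/4 = 117.75
  pink-flowered: 471 × 2/4 = 235.5
  white-flowered: 471 × 1/4 = 117.75
χ² = Σ (O − E)² / E
  red-flowered: (82 − 117.75)² / 117.75 = 10.8540
  pink-flowered: (290 − 235.5)² / 235.5 = 12.6125
  white-flowered: (99 − 117.75)² / 117.75 = 2.9857
χ² = 10.8540 + 12.6125 + 2.9857 = 26.4522 ≈ 26.452
Degrees of freedom = 3 − 1 = 2; critical value at α = 0.05 is 5.991.
Since 26.452 > 5.991, we reject the null hypothesis — the data do not fit the 1:2:1 ratio.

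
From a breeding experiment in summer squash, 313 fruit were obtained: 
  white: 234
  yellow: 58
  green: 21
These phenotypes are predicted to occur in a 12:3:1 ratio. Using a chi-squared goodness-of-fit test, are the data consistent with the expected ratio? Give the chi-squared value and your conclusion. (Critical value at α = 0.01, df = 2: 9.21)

Under the 12:3:1 hypothesis (Σ ratio = 16, N = 313):
  white: 313 × 12/16 = 234.75
  yellow: 313 × 3/16 = 58.6875
  green: 313 × 1/16 = 19.5625
χ² = Σ (O − E)² / E
  white: (234 − 234.75)² / 234.75 = 0.0024
  yellow: (58 − 58.6875)² / 58.6875 = 0.0081
  green: (21 − 19.5625)² / 19.5625 = 0.1056
χ² = 0.0024 + 0.0081 + 0.1056 = 0.1161 ≈ 0.116
Degrees of freedom = 3 − 1 = 2; critical value at α = 0.01 is 9.21.
Since 0.116 < 9.21, we fail to reject the null hypothesis — the data are consistent with the 12:3:1 ratio.

0.116; consistent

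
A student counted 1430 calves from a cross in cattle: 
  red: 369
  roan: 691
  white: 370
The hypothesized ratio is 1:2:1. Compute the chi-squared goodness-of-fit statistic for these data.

The 1:2:1 ratio has 4 parts, so with N = 1430 the expected counts are:
  red: 1430 × 1/4 = 357.5
  roan: 1430 × 2/4 = 715
  white: 1430 × 1/4 = 357.5
χ² = Σ (O − E)² / E
  red: (369 − 357.5)² / 357.5 = 0.3699
  roan: (691 − 715)² / 715 = 0.8056
  white: (370 − 357.5)² / 357.5 = 0.4371
χ² = 0.3699 + 0.8056 + 0.4371 = 1.6126 ≈ 1.613

1.613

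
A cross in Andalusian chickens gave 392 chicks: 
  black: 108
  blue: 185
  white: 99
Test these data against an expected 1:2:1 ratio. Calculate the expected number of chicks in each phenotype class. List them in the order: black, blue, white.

98, 196, 98

The 1:2:1 ratio has 4 parts, so with N = 392 the expected counts are:
  black: 392 × 1/4 = 98
  blue: 392 × 2/4 = 196
  white: 392 × 1/4 = 98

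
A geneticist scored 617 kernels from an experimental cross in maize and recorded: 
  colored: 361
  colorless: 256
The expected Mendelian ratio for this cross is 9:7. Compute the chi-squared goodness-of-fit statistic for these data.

Expected counts for N = 617 under a 9:7 ratio (total parts = 16):
  colored: 617 × 9/16 = 347.0625
  colorless: 617 × 7/16 = 269.9375
χ² = Σ (O − E)² / E
  colored: (361 − 347.0625)² / 347.0625 = 0.5597
  colorless: (256 − 269.9375)² / 269.9375 = 0.7196
χ² = 0.5597 + 0.7196 = 1.2793 ≈ 1.279

1.279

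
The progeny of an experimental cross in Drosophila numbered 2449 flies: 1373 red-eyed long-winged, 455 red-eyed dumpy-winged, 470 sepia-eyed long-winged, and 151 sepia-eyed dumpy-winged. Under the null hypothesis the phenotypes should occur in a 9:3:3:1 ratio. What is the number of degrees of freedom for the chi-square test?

A goodness-of-fit test with 4 phenotype classes has df = 4 − 1 = 3.

3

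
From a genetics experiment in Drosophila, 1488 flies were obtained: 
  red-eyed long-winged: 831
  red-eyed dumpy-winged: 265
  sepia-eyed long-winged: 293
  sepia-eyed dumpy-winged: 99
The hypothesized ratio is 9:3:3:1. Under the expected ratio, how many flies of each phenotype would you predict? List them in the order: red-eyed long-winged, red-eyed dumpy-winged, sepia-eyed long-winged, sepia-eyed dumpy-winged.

837, 279, 279, 93

Total ratio parts = 16. Expected numbers out of 1488:
  red-eyed long-winged: 1488 × 9/16 = 837
  red-eyed dumpy-winged: 1488 × 3/16 = 279
  sepia-eyed long-winged: 1488 × 3/16 = 279
  sepia-eyed dumpy-winged: 1488 × 1/16 = 93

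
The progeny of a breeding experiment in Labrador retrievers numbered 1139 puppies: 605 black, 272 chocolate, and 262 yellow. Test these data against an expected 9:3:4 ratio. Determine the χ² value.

Expected counts for N = 1139 under a 9:3:4 ratio (total parts = 16):
  black: 1139 × 9/16 = 640.6875
  chocolate: 1139 × 3/16 = 213.5625
  yellow: 1139 × 4/16 = 284.75
χ² = Σ (O − E)² / E
  black: (605 − 640.6875)² / 640.6875 = 1.9879
  chocolate: (272 − 213.5625)² / 213.5625 = 15.9904
  yellow: (262 − 284.75)² / 284.75 = 1.8176
χ² = 1.9879 + 15.9904 + 1.8176 = 19.7959 ≈ 19.796

19.796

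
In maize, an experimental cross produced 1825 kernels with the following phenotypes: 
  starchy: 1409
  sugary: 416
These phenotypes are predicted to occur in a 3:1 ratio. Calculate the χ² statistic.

Expected counts for N = 1825 under a 3:1 ratio (total parts = 4):
  starchy: 1825 × 3/4 = 1368.75
  sugary: 1825 × 1/4 = 456.25
χ² = Σ (O − E)² / E
  starchy: (1409 − 1368.75)² / 1368.75 = 1.1836
  sugary: (416 − 456.25)² / 456.25 = 3.5508
χ² = 1.1836 + 3.5508 = 4.7344 ≈ 4.734

4.734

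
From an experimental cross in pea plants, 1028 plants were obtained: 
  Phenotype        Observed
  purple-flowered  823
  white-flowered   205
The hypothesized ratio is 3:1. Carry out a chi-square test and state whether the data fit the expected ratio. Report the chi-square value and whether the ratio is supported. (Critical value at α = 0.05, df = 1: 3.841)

The 3:1 ratio has 4 parts, so with N = 1028 the expected counts are:
  purple-flowered: 1028 × 3/4 = 771
  white-flowered: 1028 × 1/4 = 257
χ² = Σ (O − E)² / E
  purple-flowered: (823 − 771)² / 771 = 3.5071
  white-flowered: (205 − 257)² / 257 = 10.5214
χ² = 3.5071 + 10.5214 = 14.0285 ≈ 14.029
Degrees of freedom = 2 − 1 = 1; critical value at α = 0.05 is 3.841.
Since 14.029 > 3.841, we reject the null hypothesis — the data do not fit the 3:1 ratio.

14.029; not consistent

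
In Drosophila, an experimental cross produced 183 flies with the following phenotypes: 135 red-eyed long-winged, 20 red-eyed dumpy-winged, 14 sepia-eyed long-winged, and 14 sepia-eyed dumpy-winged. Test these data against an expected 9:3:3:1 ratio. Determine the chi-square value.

28.556

Total ratio parts = 16. Expected numbers out of 183:
  red-eyed long-winged: 183 × 9/16 = 102.9375
  red-eyed dumpy-winged: 183 × 3/16 = 34.3125
  sepia-eyed long-winged: 183 × 3/16 = 34.3125
  sepia-eyed dumpy-winged: 183 × 1/16 = 11.4375
χ² = Σ (O − E)² / E
  red-eyed long-winged: (135 − 102.9375)² / 102.9375 = 9.9867
  red-eyed dumpy-winged: (20 − 34.3125)² / 34.3125 = 5.9701
  sepia-eyed long-winged: (14 − 34.3125)² / 34.3125 = 12.0247
  sepia-eyed dumpy-winged: (14 − 11.4375)² / 11.4375 = 0.5741
χ² = 9.9867 + 5.9701 + 12.0247 + 0.5741 = 28.5556 ≈ 28.556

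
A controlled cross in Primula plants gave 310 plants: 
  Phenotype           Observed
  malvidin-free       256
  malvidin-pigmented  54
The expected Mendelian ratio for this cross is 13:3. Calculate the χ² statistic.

The 13:3 ratio has 16 parts, so with N = 310 the expected counts are:
  malvidin-free: 310 × 13/16 = 251.875
  malvidin-pigmented: 310 × 3/16 = 58.125
χ² = Σ (O − E)² / E
  malvidin-free: (256 − 251.875)² / 251.875 = 0.0676
  malvidin-pigmented: (54 − 58.125)² / 58.125 = 0.2927
χ² = 0.0676 + 0.2927 = 0.3603 ≈ 0.360

0.360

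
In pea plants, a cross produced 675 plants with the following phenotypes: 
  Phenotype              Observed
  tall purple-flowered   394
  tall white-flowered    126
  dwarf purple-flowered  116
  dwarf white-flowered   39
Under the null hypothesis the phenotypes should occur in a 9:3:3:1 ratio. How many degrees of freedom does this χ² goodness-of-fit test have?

A goodness-of-fit test with 4 phenotype classes has df = 4 − 1 = 3.

3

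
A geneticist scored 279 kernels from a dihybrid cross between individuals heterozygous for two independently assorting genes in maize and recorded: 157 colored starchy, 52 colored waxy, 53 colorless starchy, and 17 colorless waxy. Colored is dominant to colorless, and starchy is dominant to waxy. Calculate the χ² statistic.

A dihybrid F₂ with independent assortment and complete dominance at both loci gives a 9:3:3:1 phenotypic ratio.
Under the 9:3:3:1 hypothesis (Σ ratio = 16, N = 279):
  colored starchy: 279 × 9/16 = 156.9375
  colored waxy: 279 × 3/16 = 52.3125
  colorless starchy: 279 × 3/16 = 52.3125
  colorless waxy: 279 × 1/16 = 17.4375
χ² = Σ (O − E)² / E
  colored starchy: (157 − 156.9375)² / 156.9375 = 0.0000
  colored waxy: (52 − 52.3125)² / 52.3125 = 0.0019
  colorless starchy: (53 − 52.3125)² / 52.3125 = 0.0090
  colorless waxy: (17 − 17.4375)² / 17.4375 = 0.0110
χ² = 0.0000 + 0.0019 + 0.0090 + 0.0110 = 0.0219 ≈ 0.022

0.022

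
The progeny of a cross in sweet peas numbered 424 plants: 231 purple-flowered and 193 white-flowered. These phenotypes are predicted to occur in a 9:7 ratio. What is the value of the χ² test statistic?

0.539

Expected counts for N = 424 under a 9:7 ratio (total parts = 16):
  purple-flowered: 424 × 9/16 = 238.5
  white-flowered: 424 × 7/16 = 185.5
χ² = Σ (O − E)² / E
  purple-flowered: (231 − 238.5)² / 238.5 = 0.2358
  white-flowered: (193 − 185.5)² / 185.5 = 0.3032
χ² = 0.2358 + 0.3032 = 0.539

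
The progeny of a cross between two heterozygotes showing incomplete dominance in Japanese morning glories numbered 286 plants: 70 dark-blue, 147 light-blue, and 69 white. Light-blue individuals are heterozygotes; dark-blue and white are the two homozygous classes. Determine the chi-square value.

0.231

With incomplete dominance, a heterozygote × heterozygote cross gives a 1:2:1 phenotypic ratio.
Total ratio parts = 4. Expected numbers out of 286:
  dark-blue: 286 × 1/4 = 71.5
  light-blue: 286 × 2/4 = 143
  white: 286 × 1/4 = 71.5
χ² = Σ (O − E)² / E
  dark-blue: (70 − 71.5)² / 71.5 = 0.0315
  light-blue: (147 − 143)² / 143 = 0.1119
  white: (69 − 71.5)² / 71.5 = 0.0874
χ² = 0.0315 + 0.1119 + 0.0874 = 0.2308 ≈ 0.231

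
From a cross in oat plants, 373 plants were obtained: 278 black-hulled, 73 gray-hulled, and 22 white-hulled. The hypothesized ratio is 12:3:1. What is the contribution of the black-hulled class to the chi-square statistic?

The 12:3:1 ratio has 16 parts, so with N = 373 the expected counts are:
  black-hulled: 373 × 12/16 = 279.75
  gray-hulled: 373 × 3/16 = 69.9375
  white-hulled: 373 × 1/16 = 23.3125
Contribution of black-hulled: (278 − 279.75)² / 279.75 = 0.0109

0.011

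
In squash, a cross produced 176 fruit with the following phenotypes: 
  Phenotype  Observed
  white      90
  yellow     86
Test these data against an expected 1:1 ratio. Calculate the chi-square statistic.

Expected counts for N = 176 under a 1:1 ratio (total parts = 2):
  white: 176 × 1/2 = 88
  yellow: 176 × 1/2 = 88
χ² = Σ (O − E)² / E
  white: (90 − 88)² / 88 = 0.0455
  yellow: (86 − 88)² / 88 = 0.0455
χ² = 0.0455 + 0.0455 = 0.091

0.091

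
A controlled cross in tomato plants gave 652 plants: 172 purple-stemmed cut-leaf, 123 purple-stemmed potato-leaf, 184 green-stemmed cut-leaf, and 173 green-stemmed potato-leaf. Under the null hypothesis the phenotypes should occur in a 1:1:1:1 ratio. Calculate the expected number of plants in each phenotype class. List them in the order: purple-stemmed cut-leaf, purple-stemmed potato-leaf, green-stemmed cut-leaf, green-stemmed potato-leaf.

Under the 1:1:1:1 hypothesis (Σ ratio = 4, N = 652):
  purple-stemmed cut-leaf: 652 × 1/4 = 163
  purple-stemmed potato-leaf: 652 × 1/4 = 163
  green-stemmed cut-leaf: 652 × 1/4 = 163
  green-stemmed potato-leaf: 652 × 1/4 = 163

163, 163, 163, 163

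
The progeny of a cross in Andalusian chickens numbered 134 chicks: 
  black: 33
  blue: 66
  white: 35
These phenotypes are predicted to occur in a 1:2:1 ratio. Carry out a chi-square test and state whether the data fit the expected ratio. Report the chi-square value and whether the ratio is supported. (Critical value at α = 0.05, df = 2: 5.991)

0.090; consistent

Under the 1:2:1 hypothesis (Σ ratio = 4, N = 134):
  black: 134 × 1/4 = 33.5
  blue: 134 × 2/4 = 67
  white: 134 × 1/4 = 33.5
χ² = Σ (O − E)² / E
  black: (33 − 33.5)² / 33.5 = 0.0075
  blue: (66 − 67)² / 67 = 0.0149
  white: (35 − 33.5)² / 33.5 = 0.0672
χ² = 0.0075 + 0.0149 + 0.0672 = 0.0896 ≈ 0.090
Degrees of freedom = 3 − 1 = 2; critical value at α = 0.05 is 5.991.
Since 0.090 < 5.991, we fail to reject the null hypothesis — the data are consistent with the 1:2:1 ratio.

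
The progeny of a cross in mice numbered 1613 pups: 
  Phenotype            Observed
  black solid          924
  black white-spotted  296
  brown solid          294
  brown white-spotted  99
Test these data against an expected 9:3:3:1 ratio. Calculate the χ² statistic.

0.712

Expected counts for N = 1613 under a 9:3:3:1 ratio (total parts = 16):
  black solid: 1613 × 9/16 = 907.3125
  black white-spotted: 1613 × 3/16 = 302.4375
  brown solid: 1613 × 3/16 = 302.4375
  brown white-spotted: 1613 × 1/16 = 100.8125
χ² = Σ (O − E)² / E
  black solid: (924 − 907.3125)² / 907.3125 = 0.3069
  black white-spotted: (296 − 302.4375)² / 302.4375 = 0.1370
  brown solid: (294 − 302.4375)² / 302.4375 = 0.2354
  brown white-spotted: (99 − 100.8125)² / 100.8125 = 0.0326
χ² = 0.3069 + 0.1370 + 0.2354 + 0.0326 = 0.7119 ≈ 0.712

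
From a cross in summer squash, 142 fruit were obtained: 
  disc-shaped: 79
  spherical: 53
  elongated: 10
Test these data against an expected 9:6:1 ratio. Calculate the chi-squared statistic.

The 9:6:1 ratio has 16 parts, so with N = 142 the expected counts are:
  disc-shaped: 142 × 9/16 = 79.875
  spherical: 142 × 6/16 = 53.25
  elongated: 142 × 1/16 = 8.875
χ² = Σ (O − E)² / E
  disc-shaped: (79 − 79.875)² / 79.875 = 0.0096
  spherical: (53 − 53.25)² / 53.25 = 0.0012
  elongated: (10 − 8.875)² / 8.875 = 0.1426
χ² = 0.0096 + 0.0012 + 0.1426 = 0.1534 ≈ 0.153

0.153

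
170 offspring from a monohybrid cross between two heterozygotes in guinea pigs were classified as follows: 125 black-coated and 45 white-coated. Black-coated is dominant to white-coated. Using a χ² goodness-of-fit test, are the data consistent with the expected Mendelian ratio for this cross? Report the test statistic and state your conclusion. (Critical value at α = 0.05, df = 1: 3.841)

0.196; consistent

For a monohybrid cross between heterozygotes with complete dominance, the expected phenotypic ratio is 3:1.
Total ratio parts = 4. Expected numbers out of 170:
  black-coated: 170 × 3/4 = 127.5
  white-coated: 170 × 1/4 = 42.5
χ² = Σ (O − E)² / E
  black-coated: (125 − 127.5)² / 127.5 = 0.0490
  white-coated: (45 − 42.5)² / 42.5 = 0.1471
χ² = 0.0490 + 0.1471 = 0.1961 ≈ 0.196
Degrees of freedom = 2 − 1 = 1; critical value at α = 0.05 is 3.841.
Since 0.196 < 3.841, we fail to reject the null hypothesis — the data are consistent with the 3:1 ratio.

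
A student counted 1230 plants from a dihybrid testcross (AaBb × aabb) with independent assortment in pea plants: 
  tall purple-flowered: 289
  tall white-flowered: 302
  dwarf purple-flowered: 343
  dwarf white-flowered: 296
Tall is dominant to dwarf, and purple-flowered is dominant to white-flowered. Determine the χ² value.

5.740

A dihybrid testcross with independent assortment gives a 1:1:1:1 ratio.
Under the 1:1:1:1 hypothesis (Σ ratio = 4, N = 1230):
  tall purple-flowered: 1230 × 1/4 = 307.5
  tall white-flowered: 1230 × 1/4 = 307.5
  dwarf purple-flowered: 1230 × 1/4 = 307.5
  dwarf white-flowered: 1230 × 1/4 = 307.5
χ² = Σ (O − E)² / E
  tall purple-flowered: (289 − 307.5)² / 307.5 = 1.1130
  tall white-flowered: (302 − 307.5)² / 307.5 = 0.0984
  dwarf purple-flowered: (343 − 307.5)² / 307.5 = 4.0984
  dwarf white-flowered: (296 − 307.5)² / 307.5 = 0.4301
χ² = 1.1130 + 0.0984 + 4.0984 + 0.4301 = 5.7399 ≈ 5.740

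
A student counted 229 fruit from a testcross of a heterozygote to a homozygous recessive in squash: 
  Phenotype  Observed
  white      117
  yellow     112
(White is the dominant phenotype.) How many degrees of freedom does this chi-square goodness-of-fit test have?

A testcross of a heterozygote (Aa × aa) gives a 1:1 phenotypic ratio.
A goodness-of-fit test with 2 phenotype classes has df = 2 − 1 = 1.

1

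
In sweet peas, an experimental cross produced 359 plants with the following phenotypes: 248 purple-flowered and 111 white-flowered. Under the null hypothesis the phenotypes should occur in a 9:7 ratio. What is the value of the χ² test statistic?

24.016

Under the 9:7 hypothesis (Σ ratio = 16, N = 359):
  purple-flowered: 359 × 9/16 = 201.9375
  white-flowered: 359 × 7/16 = 157.0625
χ² = Σ (O − E)² / E
  purple-flowered: (248 − 201.9375)² / 201.9375 = 10.5070
  white-flowered: (111 − 157.0625)² / 157.0625 = 13.5090
χ² = 10.5070 + 13.5090 = 24.016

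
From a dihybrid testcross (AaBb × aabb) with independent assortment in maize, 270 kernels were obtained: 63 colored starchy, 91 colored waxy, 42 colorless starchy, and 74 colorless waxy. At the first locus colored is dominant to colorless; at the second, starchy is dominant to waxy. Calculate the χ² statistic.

18.741

A dihybrid testcross with independent assortment gives a 1:1:1:1 ratio.
The 1:1:1:1 ratio has 4 parts, so with N = 270 the expected counts are:
  colored starchy: 270 × 1/4 = 67.5
  colored waxy: 270 × 1/4 = 67.5
  colorless starchy: 270 × 1/4 = 67.5
  colorless waxy: 270 × 1/4 = 67.5
χ² = Σ (O − E)² / E
  colored starchy: (63 − 67.5)² / 67.5 = 0.3000
  colored waxy: (91 − 67.5)² / 67.5 = 8.1815
  colorless starchy: (42 − 67.5)² / 67.5 = 9.6333
  colorless waxy: (74 − 67.5)² / 67.5 = 0.6259
χ² = 0.3000 + 8.1815 + 9.6333 + 0.6259 = 18.7407 ≈ 18.741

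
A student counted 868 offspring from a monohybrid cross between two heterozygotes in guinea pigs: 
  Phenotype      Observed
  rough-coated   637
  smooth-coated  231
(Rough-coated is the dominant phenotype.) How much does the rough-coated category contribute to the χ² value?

For a monohybrid cross between heterozygotes with complete dominance, the expected phenotypic ratio is 3:1.
Under the 3:1 hypothesis (Σ ratio = 4, N = 868):
  rough-coated: 868 × 3/4 = 651
  smooth-coated: 868 × 1/4 = 217
Contribution of rough-coated: (637 − 651)² / 651 = 0.3011

0.301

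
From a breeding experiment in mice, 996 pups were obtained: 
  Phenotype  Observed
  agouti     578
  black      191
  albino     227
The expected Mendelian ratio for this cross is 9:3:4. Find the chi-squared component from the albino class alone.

1.944

Expected counts for N = 996 under a 9:3:4 ratio (total parts = 16):
  agouti: 996 × 9/16 = 560.25
  black: 996 × 3/16 = 186.75
  albino: 996 × 4/16 = 249
Contribution of albino: (227 − 249)² / 249 = 1.9438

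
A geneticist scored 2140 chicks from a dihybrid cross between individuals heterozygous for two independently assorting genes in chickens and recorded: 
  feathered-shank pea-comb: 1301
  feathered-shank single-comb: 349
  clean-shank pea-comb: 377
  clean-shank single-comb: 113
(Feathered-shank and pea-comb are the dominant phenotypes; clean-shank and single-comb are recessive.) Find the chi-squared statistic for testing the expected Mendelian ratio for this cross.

A dihybrid F₂ with independent assortment and complete dominance at both loci gives a 9:3:3:1 phenotypic ratio.
Expected counts for N = 2140 under a 9:3:3:1 ratio (total parts = 16):
  feathered-shank pea-comb: 2140 × 9/16 = 1203.75
  feathered-shank single-comb: 2140 × 3/16 = 401.25
  clean-shank pea-comb: 2140 × 3/16 = 401.25
  clean-shank single-comb: 2140 × 1/16 = 133.75
χ² = Σ (O − E)² / E
  feathered-shank pea-comb: (1301 − 1203.75)² / 1203.75 = 7.8567
  feathered-shank single-comb: (349 − 401.25)² / 401.25 = 6.8039
  clean-shank pea-comb: (377 − 401.25)² / 401.25 = 1.4656
  clean-shank single-comb: (113 − 133.75)² / 133.75 = 3.2192
χ² = 7.8567 + 6.8039 + 1.4656 + 3.2192 = 19.3454 ≈ 19.345

19.345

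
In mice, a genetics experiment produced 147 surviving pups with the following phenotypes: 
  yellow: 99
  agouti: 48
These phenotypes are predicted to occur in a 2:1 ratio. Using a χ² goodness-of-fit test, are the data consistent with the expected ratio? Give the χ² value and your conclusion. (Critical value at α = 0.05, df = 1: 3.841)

Under the 2:1 hypothesis (Σ ratio = 3, N = 147):
  yellow: 147 × 2/3 = 98
  agouti: 147 × 1/3 = 49
χ² = Σ (O − E)² / E
  yellow: (99 − 98)² / 98 = 0.0102
  agouti: (48 − 49)² / 49 = 0.0204
χ² = 0.0102 + 0.0204 = 0.0306 ≈ 0.031
Degrees of freedom = 2 − 1 = 1; critical value at α = 0.05 is 3.841.
Since 0.031 < 3.841, we fail to reject the null hypothesis — the data are consistent with the 2:1 ratio.

0.031; consistent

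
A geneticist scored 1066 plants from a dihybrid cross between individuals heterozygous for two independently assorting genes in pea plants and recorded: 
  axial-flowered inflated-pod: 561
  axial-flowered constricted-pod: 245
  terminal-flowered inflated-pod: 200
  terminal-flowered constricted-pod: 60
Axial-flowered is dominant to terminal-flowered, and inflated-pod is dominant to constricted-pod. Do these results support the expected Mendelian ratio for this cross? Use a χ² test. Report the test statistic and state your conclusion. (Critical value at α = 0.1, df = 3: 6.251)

13.335; not consistent

A dihybrid F₂ with independent assortment and complete dominance at both loci gives a 9:3:3:1 phenotypic ratio.
Under the 9:3:3:1 hypothesis (Σ ratio = 16, N = 1066):
  axial-flowered inflated-pod: 1066 × 9/16 = 599.625
  axial-flowered constricted-pod: 1066 × 3/16 = 199.875
  terminal-flowered inflated-pod: 1066 × 3/16 = 199.875
  terminal-flowered constricted-pod: 1066 × 1/16 = 66.625
χ² = Σ (O − E)² / E
  axial-flowered inflated-pod: (561 − 599.625)² / 599.625 = 2.4880
  axial-flowered constricted-pod: (245 − 199.875)² / 199.875 = 10.1877
  terminal-flowered inflated-pod: (200 − 199.875)² / 199.875 = 0.0001
  terminal-flowered constricted-pod: (60 − 66.625)² / 66.625 = 0.6588
χ² = 2.4880 + 10.1877 + 0.0001 + 0.6588 = 13.3346 ≈ 13.335
Degrees of freedom = 4 − 1 = 3; critical value at α = 0.1 is 6.251.
Since 13.335 > 6.251, we reject the null hypothesis — the data do not fit the 9:3:3:1 ratio.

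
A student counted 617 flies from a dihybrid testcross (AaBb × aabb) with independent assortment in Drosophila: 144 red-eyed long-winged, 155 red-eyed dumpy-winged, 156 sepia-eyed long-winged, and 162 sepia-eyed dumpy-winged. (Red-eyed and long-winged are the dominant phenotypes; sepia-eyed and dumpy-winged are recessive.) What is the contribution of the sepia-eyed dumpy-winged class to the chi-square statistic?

A dihybrid testcross with independent assortment gives a 1:1:1:1 ratio.
Expected counts for N = 617 under a 1:1:1:1 ratio (total parts = 4):
  red-eyed long-winged: 617 × 1/4 = 154.25
  red-eyed dumpy-winged: 617 × 1/4 = 154.25
  sepia-eyed long-winged: 617 × 1/4 = 154.25
  sepia-eyed dumpy-winged: 617 × 1/4 = 154.25
Contribution of sepia-eyed dumpy-winged: (162 − 154.25)² / 154.25 = 0.3894

0.389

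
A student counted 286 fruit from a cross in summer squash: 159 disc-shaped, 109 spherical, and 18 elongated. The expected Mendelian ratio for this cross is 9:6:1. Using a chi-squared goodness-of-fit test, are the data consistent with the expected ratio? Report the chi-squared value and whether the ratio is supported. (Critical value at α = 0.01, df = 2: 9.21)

0.051; consistent

Total ratio parts = 16. Expected numbers out of 286:
  disc-shaped: 286 × 9/16 = 160.875
  spherical: 286 × 6/16 = 107.25
  elongated: 286 × 1/16 = 17.875
χ² = Σ (O − E)² / E
  disc-shaped: (159 − 160.875)² / 160.875 = 0.0219
  spherical: (109 − 107.25)² / 107.25 = 0.0286
  elongated: (18 − 17.875)² / 17.875 = 0.0009
χ² = 0.0219 + 0.0286 + 0.0009 = 0.0514 ≈ 0.051
Degrees of freedom = 3 − 1 = 2; critical value at α = 0.01 is 9.21.
Since 0.051 < 9.21, we fail to reject the null hypothesis — the data are consistent with the 9:6:1 ratio.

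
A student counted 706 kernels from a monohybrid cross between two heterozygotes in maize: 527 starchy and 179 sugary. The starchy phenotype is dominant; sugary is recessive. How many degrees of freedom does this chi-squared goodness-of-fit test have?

For a monohybrid cross between heterozygotes with complete dominance, the expected phenotypic ratio is 3:1.
A goodness-of-fit test with 2 phenotype classes has df = 2 − 1 = 1.

1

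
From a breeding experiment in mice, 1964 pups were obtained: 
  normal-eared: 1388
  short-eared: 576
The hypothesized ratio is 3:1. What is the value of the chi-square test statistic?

Under the 3:1 hypothesis (Σ ratio = 4, N = 1964):
  normal-eared: 1964 × 3/4 = 1473
  short-eared: 1964 × 1/4 = 491
χ² = Σ (O − E)² / E
  normal-eared: (1388 − 1473)² / 1473 = 4.9050
  short-eared: (576 − 491)² / 491 = 14.7149
χ² = 4.9050 + 14.7149 = 19.6199 ≈ 19.620

19.620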